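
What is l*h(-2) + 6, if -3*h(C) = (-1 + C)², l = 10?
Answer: -24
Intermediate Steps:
h(C) = -(-1 + C)²/3
l*h(-2) + 6 = 10*(-(-1 - 2)²/3) + 6 = 10*(-⅓*(-3)²) + 6 = 10*(-⅓*9) + 6 = 10*(-3) + 6 = -30 + 6 = -24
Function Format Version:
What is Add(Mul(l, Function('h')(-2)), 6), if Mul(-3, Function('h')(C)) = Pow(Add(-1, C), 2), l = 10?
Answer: -24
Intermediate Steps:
Function('h')(C) = Mul(Rational(-1, 3), Pow(Add(-1, C), 2))
Add(Mul(l, Function('h')(-2)), 6) = Add(Mul(10, Mul(Rational(-1, 3), Pow(Add(-1, -2), 2))), 6) = Add(Mul(10, Mul(Rational(-1, 3), Pow(-3, 2))), 6) = Add(Mul(10, Mul(Rational(-1, 3), 9)), 6) = Add(Mul(10, -3), 6) = Add(-30, 6) = -24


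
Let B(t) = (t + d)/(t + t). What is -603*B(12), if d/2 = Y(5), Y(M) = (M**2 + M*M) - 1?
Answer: -11055/4 ≈ -2763.8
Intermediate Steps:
Y(M) = -1 + 2*M**2 (Y(M) = (M**2 + M**2) - 1 = 2*M**2 - 1 = -1 + 2*M**2)
d = 98 (d = 2*(-1 + 2*5**2) = 2*(-1 + 2*25) = 2*(-1 + 50) = 2*49 = 98)
B(t) = (98 + t)/(2*t) (B(t) = (t + 98)/(t + t) = (98 + t)/((2*t)) = (98 + t)*(1/(2*t)) = (98 + t)/(2*t))
-603*B(12) = -603*(98 + 12)/(2*12) = -603*110/(2*12) = -603*55/12 = -11055/4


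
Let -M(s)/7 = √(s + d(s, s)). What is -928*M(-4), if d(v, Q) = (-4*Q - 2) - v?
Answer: 6496*√14 ≈ 24306.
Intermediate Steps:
d(v, Q) = -2 - v - 4*Q (d(v, Q) = (-2 - 4*Q) - v = -2 - v - 4*Q)
M(s) = -7*√(-2 - 4*s) (M(s) = -7*√(s + (-2 - s - 4*s)) = -7*√(s + (-2 - 5*s)) = -7*√(-2 - 4*s))
-928*M(-4) = -(-6496)*√(-2 - 4*(-4)) = -(-6496)*√(-2 + 16) = -(-6496)*√14 = 6496*√14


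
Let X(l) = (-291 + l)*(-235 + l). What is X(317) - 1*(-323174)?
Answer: 325306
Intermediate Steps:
X(317) - 1*(-323174) = (68385 + 317**2 - 526*317) - 1*(-323174) = (68385 + 100489 - 166742) + 323174 = 2132 + 323174 = 325306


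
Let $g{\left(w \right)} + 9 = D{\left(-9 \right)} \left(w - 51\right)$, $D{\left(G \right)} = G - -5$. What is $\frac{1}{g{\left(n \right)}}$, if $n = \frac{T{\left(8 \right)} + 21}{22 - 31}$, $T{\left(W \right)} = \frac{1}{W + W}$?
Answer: $\frac{36}{7357} \approx 0.0048933$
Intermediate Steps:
$T{\left(W \right)} = \frac{1}{2 W}$
$D{\left(G \right)} = 5 + G$ ($D{\left(G \right)} = G + 5 = 5 + G$)
$n = - \frac{337}{144}$ ($n = \frac{\frac{1}{2 \cdot 8} + 21}{22 - 31} = \frac{\frac{1}{2} \cdot \frac{1}{8} + 21}{22 - 31} = \frac{\frac{1}{16} + 21}{22 - 31} = \frac{337}{16 \left(-9\right)} = \frac{337}{16} \left(- \frac{1}{9}\right) = - \frac{337}{144} \approx -2.3403$)
$g{\left(w \right)} = 195 - 4 w$ ($g{\left(w \right)} = -9 + \left(5 - 9\right) \left(w - 51\right) = -9 - 4 \left(-51 + w\right) = -9 - \left(-204 + 4 w\right) = 195 - 4 w$)
$\frac{1}{g{\left(n \right)}} = \frac{1}{195 - - \frac{337}{36}} = \frac{1}{195 + \frac{337}{36}} = \frac{1}{\frac{7357}{36}} = \frac{36}{7357}$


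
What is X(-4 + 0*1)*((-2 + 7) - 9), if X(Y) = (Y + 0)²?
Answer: -64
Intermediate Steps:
X(Y) = Y²
X(-4 + 0*1)*((-2 + 7) - 9) = (-4 + 0*1)²*((-2 + 7) - 9) = (-4 + 0)²*(5 - 9) = (-4)²*(-4) = 16*(-4) = -64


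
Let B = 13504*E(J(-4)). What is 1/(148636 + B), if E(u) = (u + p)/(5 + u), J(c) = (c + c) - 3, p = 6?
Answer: 3/479668 ≈ 6.2543e-6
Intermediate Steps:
J(c) = -3 + 2*c (J(c) = 2*c - 3 = -3 + 2*c)
E(u) = (6 + u)/(5 + u) (E(u) = (u + 6)/(5 + u) = (6 + u)/(5 + u))
B = 33760/3 (B = 13504*((6 + (-3 + 2*(-4)))/(5 + (-3 + 2*(-4)))) = 13504*((6 + (-3 - 8))/(5 + (-3 - 8))) = 13504*((6 - 11)/(5 - 11)) = 13504*(-5/(-6)) = 13504*(-⅙*(-5)) = 13504*(⅚) = 33760/3 ≈ 11253.)
1/(148636 + B) = 1/(148636 + 33760/3) = 1/(479668/3) = 3/479668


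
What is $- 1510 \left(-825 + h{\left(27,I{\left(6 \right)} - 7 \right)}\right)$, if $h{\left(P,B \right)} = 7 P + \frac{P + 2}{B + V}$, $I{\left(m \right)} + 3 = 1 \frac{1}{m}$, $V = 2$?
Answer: $\frac{45399660}{47} \approx 9.6595 \cdot 10^{5}$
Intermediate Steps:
$I{\left(m \right)} = -3 + \frac{1}{m}$ ($I{\left(m \right)} = -3 + 1 \frac{1}{m} = -3 + \frac{1}{m}$)
$h{\left(P,B \right)} = 7 P + \frac{2 + P}{2 + B}$ ($h{\left(P,B \right)} = 7 P + \frac{P + 2}{B + 2} = 7 P + \frac{2 + P}{2 + B}$)
$- 1510 \left(-825 + h{\left(27,I{\left(6 \right)} - 7 \right)}\right) = - 1510 \left(-825 + \frac{2 + 15 \cdot 27 + 7 \left(\left(-3 + \frac{1}{6}\right) - 7\right) 27}{2 - \left(10 - \frac{1}{6}\right)}\right) = - 1510 \left(-825 + \frac{2 + 405 + 7 \left(\left(-3 + \frac{1}{6}\right) - 7\right) 27}{2 + \left(\left(-3 + \frac{1}{6}\right) - 7\right)}\right) = - 1510 \left(-825 + \frac{2 + 405 + 7 \left(- \frac{17}{6} - 7\right) 27}{2 - \frac{59}{6}}\right) = - 1510 \left(-825 + \frac{2 + 405 + 7 \left(- \frac{59}{6}\right) 27}{2 - \frac{59}{6}}\right) = - 1510 \left(-825 + \frac{2 + 405 - \frac{3717}{2}}{- \frac{47}{6}}\right) = - 1510 \left(-825 - - \frac{8709}{47}\right) = - 1510 \left(-825 + \frac{8709}{47}\right) = \left(-1510\right) \left(- \frac{30066}{47}\right) = \frac{45399660}{47}$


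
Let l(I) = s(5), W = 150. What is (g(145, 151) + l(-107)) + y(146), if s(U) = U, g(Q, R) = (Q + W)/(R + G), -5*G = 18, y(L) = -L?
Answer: -102442/737 ≈ -139.00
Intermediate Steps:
G = -18/5 (G = -⅕*18 = -18/5 ≈ -3.6000)
g(Q, R) = (150 + Q)/(-18/5 + R) (g(Q, R) = (Q + 150)/(R - 18/5) = (150 + Q)/(-18/5 + R))
l(I) = 5
(g(145, 151) + l(-107)) + y(146) = (5*(150 + 145)/(-18 + 5*151) + 5) - 1*146 = (5*295/(-18 + 755) + 5) - 146 = (5*295/737 + 5) - 146 = (5*(1/737)*295 + 5) - 146 = (1475/737 + 5) - 146 = 5160/737 - 146 = -102442/737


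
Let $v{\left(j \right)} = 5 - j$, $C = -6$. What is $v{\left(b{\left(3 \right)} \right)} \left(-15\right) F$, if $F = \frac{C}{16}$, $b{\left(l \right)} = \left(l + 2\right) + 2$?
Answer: $- \frac{45}{4} \approx -11.25$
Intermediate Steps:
$b{\left(l \right)} = 4 + l$ ($b{\left(l \right)} = \left(2 + l\right) + 2 = 4 + l$)
$F = - \frac{3}{8}$ ($F = - \frac{6}{16} = \left(-6\right) \frac{1}{16} = - \frac{3}{8} \approx -0.375$)
$v{\left(b{\left(3 \right)} \right)} \left(-15\right) F = \left(5 - \left(4 + 3\right)\right) \left(-15\right) \left(- \frac{3}{8}\right) = \left(5 - 7\right) \left(-15\right) \left(- \frac{3}{8}\right) = \left(-2\right) \left(-15\right) \left(- \frac{3}{8}\right) = 30 \left(- \frac{3}{8}\right) = - \frac{45}{4}$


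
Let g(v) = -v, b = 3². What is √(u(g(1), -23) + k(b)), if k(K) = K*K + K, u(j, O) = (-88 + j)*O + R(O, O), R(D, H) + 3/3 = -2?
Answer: √2134 ≈ 46.195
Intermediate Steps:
b = 9
R(D, H) = -3 (R(D, H) = -1 - 2 = -3)
u(j, O) = -3 + O*(-88 + j) (u(j, O) = (-88 + j)*O - 3 = O*(-88 + j) - 3 = -3 + O*(-88 + j))
k(K) = K + K² (k(K) = K² + K = K + K²)
√(u(g(1), -23) + k(b)) = √((-3 - 88*(-23) - (-23)) + 9*(1 + 9)) = √((-3 + 2024 - 23*(-1)) + 9*10) = √((-3 + 2024 + 23) + 90) = √(2044 + 90) = √2134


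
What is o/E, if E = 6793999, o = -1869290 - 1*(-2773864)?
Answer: 904574/6793999 ≈ 0.13314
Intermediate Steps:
o = 904574 (o = -1869290 + 2773864 = 904574)
o/E = 904574/6793999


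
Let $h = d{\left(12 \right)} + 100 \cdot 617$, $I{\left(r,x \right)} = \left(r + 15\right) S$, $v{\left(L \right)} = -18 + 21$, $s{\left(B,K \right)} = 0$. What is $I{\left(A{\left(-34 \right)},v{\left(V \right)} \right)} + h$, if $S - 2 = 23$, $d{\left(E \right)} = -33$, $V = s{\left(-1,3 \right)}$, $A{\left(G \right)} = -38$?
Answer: $61092$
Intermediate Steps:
$V = 0$
$v{\left(L \right)} = 3$
$S = 25$ ($S = 2 + 23 = 25$)
$I{\left(r,x \right)} = 375 + 25 r$ ($I{\left(r,x \right)} = \left(r + 15\right) 25 = \left(15 + r\right) 25 = 375 + 25 r$)
$h = 61667$ ($h = -33 + 100 \cdot 617 = -33 + 61700 = 61667$)
$I{\left(A{\left(-34 \right)},v{\left(V \right)} \right)} + h = \left(375 + 25 \left(-38\right)\right) + 61667 = \left(375 - 950\right) + 61667 = -575 + 61667 = 61092$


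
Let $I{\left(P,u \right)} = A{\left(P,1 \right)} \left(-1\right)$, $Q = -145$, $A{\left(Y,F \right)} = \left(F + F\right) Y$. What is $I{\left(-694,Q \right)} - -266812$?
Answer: $268200$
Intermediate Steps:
$A{\left(Y,F \right)} = 2 F Y$
$I{\left(P,u \right)} = - 2 P$ ($I{\left(P,u \right)} = 2 \cdot 1 P \left(-1\right) = 2 P \left(-1\right) = - 2 P$)
$I{\left(-694,Q \right)} - -266812 = \left(-2\right) \left(-694\right) - -266812 = 1388 + 266812 = 268200$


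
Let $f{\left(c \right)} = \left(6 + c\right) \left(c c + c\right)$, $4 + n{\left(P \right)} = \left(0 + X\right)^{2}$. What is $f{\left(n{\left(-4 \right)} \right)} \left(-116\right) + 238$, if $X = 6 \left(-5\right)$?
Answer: $-84093993746$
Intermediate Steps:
$X = -30$
$n{\left(P \right)} = 896$ ($n{\left(P \right)} = -4 + \left(0 - 30\right)^{2} = -4 + \left(-30\right)^{2} = -4 + 900 = 896$)
$f{\left(c \right)} = \left(6 + c\right) \left(c + c^{2}\right)$ ($f{\left(c \right)} = \left(6 + c\right) \left(c^{2} + c\right) = \left(6 + c\right) \left(c + c^{2}\right)$)
$f{\left(n{\left(-4 \right)} \right)} \left(-116\right) + 238 = 896 \left(6 + 896^{2} + 7 \cdot 896\right) \left(-116\right) + 238 = 896 \left(6 + 802816 + 6272\right) \left(-116\right) + 238 = 896 \cdot 809094 \left(-116\right) + 238 = 724948224 \left(-116\right) + 238 = -84093993984 + 238 = -84093993746$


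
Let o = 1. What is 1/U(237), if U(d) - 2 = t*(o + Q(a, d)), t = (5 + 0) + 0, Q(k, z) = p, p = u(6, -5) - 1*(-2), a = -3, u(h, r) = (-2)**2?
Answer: 1/37 ≈ 0.027027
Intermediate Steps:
u(h, r) = 4
p = 6 (p = 4 - 1*(-2) = 4 + 2 = 6)
Q(k, z) = 6
t = 5 (t = 5 + 0 = 5)
U(d) = 37 (U(d) = 2 + 5*(1 + 6) = 2 + 5*7 = 2 + 35 = 37)
1/U(237) = 1/37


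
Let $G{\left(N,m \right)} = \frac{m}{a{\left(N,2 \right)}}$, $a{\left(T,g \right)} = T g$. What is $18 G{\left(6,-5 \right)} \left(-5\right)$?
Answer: $\frac{75}{2} \approx 37.5$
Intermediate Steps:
$G{\left(N,m \right)} = \frac{m}{2 N}$ ($G{\left(N,m \right)} = \frac{m}{N 2} = \frac{m}{2 N}$)
$18 G{\left(6,-5 \right)} \left(-5\right) = 18 \cdot \frac{1}{2} \left(-5\right) \frac{1}{6} \left(-5\right) = 18 \left(- \frac{5}{12}\right) \left(-5\right) = \left(- \frac{15}{2}\right) \left(-5\right) = \frac{75}{2}$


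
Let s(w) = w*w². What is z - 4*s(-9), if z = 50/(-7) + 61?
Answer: 20789/7 ≈ 2969.9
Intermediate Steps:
s(w) = w³
z = 377/7 (z = 50*(-⅐) + 61 = -50/7 + 61 = 377/7 ≈ 53.857)
z - 4*s(-9) = 377/7 - 4*(-9)³ = 377/7 - 4*(-729) = 377/7 + 2916 = 20789/7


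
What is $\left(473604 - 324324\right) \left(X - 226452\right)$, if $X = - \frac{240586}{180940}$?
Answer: $- \frac{305833410238224}{9047} \approx -3.3805 \cdot 10^{10}$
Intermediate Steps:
$X = - \frac{120293}{90470}$ ($X = \left(-240586\right) \frac{1}{180940} = - \frac{120293}{90470} \approx -1.3296$)
$\left(473604 - 324324\right) \left(X - 226452\right) = \left(473604 - 324324\right) \left(- \frac{120293}{90470} - 226452\right) = 149280 \left(- \frac{20487232733}{90470}\right) = - \frac{305833410238224}{9047}$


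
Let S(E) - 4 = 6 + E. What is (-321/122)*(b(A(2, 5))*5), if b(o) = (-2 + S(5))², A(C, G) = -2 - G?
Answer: -271245/122 ≈ -2223.3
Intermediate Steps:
S(E) = 10 + E (S(E) = 4 + (6 + E) = 10 + E)
b(o) = 169 (b(o) = (-2 + (10 + 5))² = (-2 + 15)² = 13² = 169)
(-321/122)*(b(A(2, 5))*5) = (-321/122)*(169*5) = -321*1/122*845 = -321/122*845 = -271245/122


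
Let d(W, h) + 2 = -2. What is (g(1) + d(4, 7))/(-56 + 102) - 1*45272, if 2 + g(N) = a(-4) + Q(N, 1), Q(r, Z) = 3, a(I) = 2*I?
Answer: -2082523/46 ≈ -45272.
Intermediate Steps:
d(W, h) = -4 (d(W, h) = -2 - 2 = -4)
g(N) = -7 (g(N) = -2 + (2*(-4) + 3) = -2 + (-8 + 3) = -2 - 5 = -7)
(g(1) + d(4, 7))/(-56 + 102) - 1*45272 = (-7 - 4)/(-56 + 102) - 1*45272 = -11/46 - 45272 = -2082523/46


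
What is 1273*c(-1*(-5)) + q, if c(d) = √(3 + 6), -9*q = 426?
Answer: 11315/3 ≈ 3771.7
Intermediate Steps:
q = -142/3 (q = -⅑*426 = -142/3 ≈ -47.333)
c(d) = 3 (c(d) = √9 = 3)
1273*c(-1*(-5)) + q = 1273*3 - 142/3 = 3819 - 142/3 = 11315/3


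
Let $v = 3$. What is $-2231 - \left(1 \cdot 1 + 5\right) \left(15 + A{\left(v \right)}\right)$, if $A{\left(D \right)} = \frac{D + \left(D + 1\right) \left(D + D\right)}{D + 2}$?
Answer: $- \frac{11767}{5} \approx -2353.4$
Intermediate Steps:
$A{\left(D \right)} = \frac{D + 2 D \left(1 + D\right)}{2 + D}$ ($A{\left(D \right)} = \frac{D + \left(1 + D\right) 2 D}{2 + D} = \frac{D + 2 D \left(1 + D\right)}{2 + D}$)
$-2231 - \left(1 \cdot 1 + 5\right) \left(15 + A{\left(v \right)}\right) = -2231 - \left(1 \cdot 1 + 5\right) \left(15 + \frac{3 \left(3 + 2 \cdot 3\right)}{2 + 3}\right) = -2231 - \left(1 + 5\right) \left(15 + \frac{3 \left(3 + 6\right)}{5}\right) = -2231 - 6 \left(15 + 3 \cdot \frac{1}{5} \cdot 9\right) = -2231 - 6 \left(15 + \frac{27}{5}\right) = -2231 - 6 \cdot \frac{102}{5} = -2231 - \frac{612}{5} = - \frac{11767}{5}$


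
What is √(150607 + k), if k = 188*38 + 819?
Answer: √158570 ≈ 398.21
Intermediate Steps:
k = 7963 (k = 7144 + 819 = 7963)
√(150607 + k) = √(150607 + 7963) = √158570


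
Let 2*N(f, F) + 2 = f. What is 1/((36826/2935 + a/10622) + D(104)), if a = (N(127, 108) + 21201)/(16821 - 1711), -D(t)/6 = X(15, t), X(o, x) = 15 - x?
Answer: 188425145080/102983258362037 ≈ 0.0018297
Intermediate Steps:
N(f, F) = -1 + f/2
D(t) = -90 + 6*t (D(t) = -6*(15 - t) = -90 + 6*t)
a = 42527/30220 (a = ((-1 + (1/2)*127) + 21201)/(16821 - 1711) = ((-1 + 127/2) + 21201)/15110 = (125/2 + 21201)*(1/15110) = (42527/2)*(1/15110) = 42527/30220 ≈ 1.4072)
1/((36826/2935 + a/10622) + D(104)) = 1/((36826/2935 + (42527/30220)/10622) + (-90 + 6*104)) = 1/((36826*(1/2935) + (42527/30220)*(1/10622)) + (-90 + 624)) = 1/((36826/2935 + 42527/320996840) + 534) = 1/(2364230889317/188425145080 + 534) = 1/(102983258362037/188425145080) = 188425145080/102983258362037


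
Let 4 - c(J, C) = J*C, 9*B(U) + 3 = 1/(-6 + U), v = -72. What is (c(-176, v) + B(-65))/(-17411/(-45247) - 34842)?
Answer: 366277451302/1007369801757 ≈ 0.36360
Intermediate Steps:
B(U) = -⅓ + 1/(9*(-6 + U))
c(J, C) = 4 - C*J (c(J, C) = 4 - J*C = 4 - C*J)
(c(-176, v) + B(-65))/(-17411/(-45247) - 34842) = ((4 - 1*(-72)*(-176)) + (19 - 3*(-65))/(9*(-6 - 65)))/(-17411/(-45247) - 34842) = ((4 - 12672) + (⅑)*(19 + 195)/(-71))/(-17411*(-1/45247) - 34842) = (-12668 + (⅑)*(-1/71)*214)/(17411/45247 - 34842) = (-12668 - 214/639)/(-1576478563/45247) = -8095066/639*(-45247/1576478563) = 366277451302/1007369801757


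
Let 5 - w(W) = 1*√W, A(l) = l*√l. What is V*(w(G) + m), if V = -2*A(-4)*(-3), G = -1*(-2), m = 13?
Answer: 48*I*(-18 + √2) ≈ -796.12*I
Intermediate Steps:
G = 2
A(l) = l^(3/2)
V = -48*I (V = -(-16)*I*(-3) = (16*I)*(-3) = -48*I ≈ -48.0*I)
w(W) = 5 - √W
V*(w(G) + m) = (-48*I)*((5 - √2) + 13) = (-48*I)*(18 - √2) = -48*I*(18 - √2)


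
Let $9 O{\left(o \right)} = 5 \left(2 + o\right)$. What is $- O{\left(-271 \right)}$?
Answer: $\frac{1345}{9} \approx 149.44$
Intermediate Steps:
$O{\left(o \right)} = \frac{10}{9} + \frac{5 o}{9}$ ($O{\left(o \right)} = \frac{5 \left(2 + o\right)}{9} = \frac{10 + 5 o}{9} = \frac{10}{9} + \frac{5 o}{9}$)
$- O{\left(-271 \right)} = - (\frac{10}{9} + \frac{5}{9} \left(-271\right)) = - (\frac{10}{9} - \frac{1355}{9}) = \left(-1\right) \left(- \frac{1345}{9}\right) = \frac{1345}{9}$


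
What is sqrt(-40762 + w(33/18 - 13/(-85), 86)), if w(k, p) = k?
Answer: I*sqrt(10601679570)/510 ≈ 201.89*I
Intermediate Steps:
sqrt(-40762 + w(33/18 - 13/(-85), 86)) = sqrt(-40762 + (33/18 - 13/(-85))) = sqrt(-40762 + (33*(1/18) - 13*(-1/85))) = sqrt(-40762 + (11/6 + 13/85)) = sqrt(-40762 + 1013/510) = sqrt(-20787607/510) = I*sqrt(10601679570)/510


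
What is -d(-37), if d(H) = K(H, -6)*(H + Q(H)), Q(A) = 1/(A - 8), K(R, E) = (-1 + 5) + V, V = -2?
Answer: 3332/45 ≈ 74.044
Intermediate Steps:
K(R, E) = 2 (K(R, E) = (-1 + 5) - 2 = 4 - 2 = 2)
Q(A) = 1/(-8 + A)
d(H) = 2*H + 2/(-8 + H) (d(H) = 2*(H + 1/(-8 + H)) = 2*H + 2/(-8 + H))
-d(-37) = -2*(1 - 37*(-8 - 37))/(-8 - 37) = -2*(1 - 37*(-45))/(-45) = -2*(-1)*(1 + 1665)/45 = -2*(-1)*1666/45 = -1*(-3332/45) = 3332/45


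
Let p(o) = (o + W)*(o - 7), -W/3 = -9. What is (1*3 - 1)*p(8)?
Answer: 70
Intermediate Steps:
W = 27 (W = -3*(-9) = 27)
p(o) = (-7 + o)*(27 + o) (p(o) = (o + 27)*(o - 7) = (27 + o)*(-7 + o) = (-7 + o)*(27 + o))
(1*3 - 1)*p(8) = (1*3 - 1)*(-189 + 8² + 20*8) = (3 - 1)*(-189 + 64 + 160) = 2*35 = 70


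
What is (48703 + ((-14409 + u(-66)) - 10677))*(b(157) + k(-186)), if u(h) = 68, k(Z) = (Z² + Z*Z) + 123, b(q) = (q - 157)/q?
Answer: 1641725775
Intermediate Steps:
b(q) = (-157 + q)/q
k(Z) = 123 + 2*Z² (k(Z) = (Z² + Z²) + 123 = 2*Z² + 123 = 123 + 2*Z²)
(48703 + ((-14409 + u(-66)) - 10677))*(b(157) + k(-186)) = (48703 + ((-14409 + 68) - 10677))*((-157 + 157)/157 + (123 + 2*(-186)²)) = (48703 + (-14341 - 10677))*((1/157)*0 + (123 + 2*34596)) = (48703 - 25018)*(0 + (123 + 69192)) = 23685*(0 + 69315) = 23685*69315 = 1641725775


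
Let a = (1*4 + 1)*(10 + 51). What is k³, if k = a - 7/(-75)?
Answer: 11980693112968/421875 ≈ 2.8399e+7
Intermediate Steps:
a = 305 (a = (4 + 1)*61 = 5*61 = 305)
k = 22882/75 (k = 305 - 7/(-75) = 305 - 7*(-1)/75 = 305 - 1*(-7/75) = 305 + 7/75 = 22882/75 ≈ 305.09)
k³ = (22882/75)³ = 11980693112968/421875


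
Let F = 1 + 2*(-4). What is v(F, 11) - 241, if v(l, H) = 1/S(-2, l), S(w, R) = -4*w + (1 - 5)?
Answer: -963/4 ≈ -240.75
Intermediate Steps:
S(w, R) = -4 - 4*w (S(w, R) = -4*w - 4 = -4 - 4*w)
F = -7 (F = 1 - 8 = -7)
v(l, H) = 1/4 (v(l, H) = 1/(-4 - 4*(-2)) = 1/(-4 + 8) = 1/4)
v(F, 11) - 241 = 1/4 - 241 = -963/4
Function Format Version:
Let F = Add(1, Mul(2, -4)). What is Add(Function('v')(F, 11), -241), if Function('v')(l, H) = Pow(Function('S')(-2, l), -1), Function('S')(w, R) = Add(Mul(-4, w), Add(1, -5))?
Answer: Rational(-963, 4) ≈ -240.75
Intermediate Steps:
Function('S')(w, R) = Add(-4, Mul(-4, w)) (Function('S')(w, R) = Add(Mul(-4, w), -4) = Add(-4, Mul(-4, w)))
F = -7 (F = Add(1, -8) = -7)
Function('v')(l, H) = Rational(1, 4) (Function('v')(l, H) = Pow(Add(-4, Mul(-4, -2)), -1) = Pow(Add(-4, 8), -1) = Pow(4, -1) = Rational(1, 4))
Add(Function('v')(F, 11), -241) = Add(Rational(1, 4), -241) = Rational(-963, 4)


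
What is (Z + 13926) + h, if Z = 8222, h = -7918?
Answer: 14230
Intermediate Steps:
(Z + 13926) + h = (8222 + 13926) - 7918 = 22148 - 7918 = 14230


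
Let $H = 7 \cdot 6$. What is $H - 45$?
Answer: $-3$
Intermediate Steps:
$H = 42$
$H - 45 = 42 - 45 = -3$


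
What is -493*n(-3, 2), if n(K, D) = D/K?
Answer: 986/3 ≈ 328.67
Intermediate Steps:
-493*n(-3, 2) = -986/(-3) = -986*(-1)/3 = -493*(-⅔) = 986/3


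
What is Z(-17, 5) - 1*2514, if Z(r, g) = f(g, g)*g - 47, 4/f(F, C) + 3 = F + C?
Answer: -17907/7 ≈ -2558.1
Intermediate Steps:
f(F, C) = 4/(-3 + C + F) (f(F, C) = 4/(-3 + (F + C)) = 4/(-3 + (C + F)) = 4/(-3 + C + F))
Z(r, g) = -47 + 4*g/(-3 + 2*g) (Z(r, g) = (4/(-3 + g + g))*g - 47 = (4/(-3 + 2*g))*g - 47 = 4*g/(-3 + 2*g) - 47 = -47 + 4*g/(-3 + 2*g))
Z(-17, 5) - 1*2514 = 3*(47 - 30*5)/(-3 + 2*5) - 1*2514 = 3*(47 - 150)/(-3 + 10) - 2514 = 3*(-103)/7 - 2514 = 3*(⅐)*(-103) - 2514 = -309/7 - 2514 = -17907/7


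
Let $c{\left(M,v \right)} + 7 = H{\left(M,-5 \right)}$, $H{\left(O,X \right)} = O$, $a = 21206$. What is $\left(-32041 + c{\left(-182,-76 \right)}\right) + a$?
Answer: $-11024$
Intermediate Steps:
$c{\left(M,v \right)} = -7 + M$
$\left(-32041 + c{\left(-182,-76 \right)}\right) + a = \left(-32041 - 189\right) + 21206 = -32230 + 21206 = -11024$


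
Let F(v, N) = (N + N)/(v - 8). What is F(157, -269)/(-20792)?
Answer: 269/1549004 ≈ 0.00017366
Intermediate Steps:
F(v, N) = 2*N/(-8 + v) (F(v, N) = (2*N)/(-8 + v) = 2*N/(-8 + v))
F(157, -269)/(-20792) = (2*(-269)/(-8 + 157))/(-20792) = (2*(-269)/149)*(-1/20792) = (2*(-269)*(1/149))*(-1/20792) = -538/149*(-1/20792) = 269/1549004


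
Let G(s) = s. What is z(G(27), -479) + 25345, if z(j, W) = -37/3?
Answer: 75998/3 ≈ 25333.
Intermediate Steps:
z(j, W) = -37/3 (z(j, W) = (⅓)*(-37) = -37/3)
z(G(27), -479) + 25345 = -37/3 + 25345 = 75998/3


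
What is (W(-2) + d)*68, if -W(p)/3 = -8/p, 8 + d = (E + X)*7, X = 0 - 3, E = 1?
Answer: -2312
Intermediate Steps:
X = -3
d = -22 (d = -8 + (1 - 3)*7 = -8 - 2*7 = -8 - 14 = -22)
W(p) = 24/p (W(p) = -(-24)/p = 24/p)
(W(-2) + d)*68 = (24/(-2) - 22)*68 = (24*(-½) - 22)*68 = (-12 - 22)*68 = -34*68 = -2312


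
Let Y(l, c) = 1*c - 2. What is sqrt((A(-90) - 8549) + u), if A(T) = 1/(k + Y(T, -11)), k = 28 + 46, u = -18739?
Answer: I*sqrt(101538587)/61 ≈ 165.19*I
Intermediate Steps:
Y(l, c) = -2 + c (Y(l, c) = c - 2 = -2 + c)
k = 74
A(T) = 1/61 (A(T) = 1/(74 + (-2 - 11)) = 1/(74 - 13) = 1/61)
sqrt((A(-90) - 8549) + u) = sqrt((1/61 - 8549) - 18739) = sqrt(-521488/61 - 18739) = sqrt(-1664567/61) = I*sqrt(101538587)/61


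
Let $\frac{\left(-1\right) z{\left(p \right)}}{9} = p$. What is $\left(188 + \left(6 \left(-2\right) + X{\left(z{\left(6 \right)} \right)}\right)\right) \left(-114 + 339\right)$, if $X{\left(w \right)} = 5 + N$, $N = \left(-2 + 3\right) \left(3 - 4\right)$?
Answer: $40500$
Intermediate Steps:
$N = -1$ ($N = 1 \left(-1\right) = -1$)
$z{\left(p \right)} = - 9 p$
$X{\left(w \right)} = 4$ ($X{\left(w \right)} = 5 - 1 = 4$)
$\left(188 + \left(6 \left(-2\right) + X{\left(z{\left(6 \right)} \right)}\right)\right) \left(-114 + 339\right) = \left(188 + \left(6 \left(-2\right) + 4\right)\right) \left(-114 + 339\right) = \left(188 + \left(-12 + 4\right)\right) 225 = \left(188 - 8\right) 225 = 180 \cdot 225 = 40500$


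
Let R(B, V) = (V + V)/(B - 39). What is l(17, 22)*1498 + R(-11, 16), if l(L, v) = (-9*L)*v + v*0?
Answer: -126056716/25 ≈ -5.0423e+6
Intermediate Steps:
l(L, v) = -9*L*v (l(L, v) = -9*L*v + 0 = -9*L*v)
R(B, V) = 2*V/(-39 + B) (R(B, V) = (2*V)/(-39 + B) = 2*V/(-39 + B))
l(17, 22)*1498 + R(-11, 16) = -9*17*22*1498 + 2*16/(-39 - 11) = -3366*1498 + 2*16/(-50) = -5042268 + 2*16*(-1/50) = -5042268 - 16/25 = -126056716/25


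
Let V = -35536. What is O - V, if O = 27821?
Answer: 63357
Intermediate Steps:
O - V = 27821 - 1*(-35536) = 27821 + 35536 = 63357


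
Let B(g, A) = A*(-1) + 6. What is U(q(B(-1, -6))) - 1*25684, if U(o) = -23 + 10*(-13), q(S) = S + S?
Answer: -25837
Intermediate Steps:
B(g, A) = 6 - A (B(g, A) = -A + 6 = 6 - A)
q(S) = 2*S
U(o) = -153 (U(o) = -23 - 130 = -153)
U(q(B(-1, -6))) - 1*25684 = -153 - 1*25684 = -153 - 25684 = -25837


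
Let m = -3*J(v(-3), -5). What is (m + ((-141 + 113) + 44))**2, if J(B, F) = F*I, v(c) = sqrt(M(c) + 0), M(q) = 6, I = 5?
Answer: 8281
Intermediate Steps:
v(c) = sqrt(6) (v(c) = sqrt(6 + 0) = sqrt(6))
J(B, F) = 5*F (J(B, F) = F*5 = 5*F)
m = 75 (m = -15*(-5) = -3*(-25) = 75)
(m + ((-141 + 113) + 44))**2 = (75 + ((-141 + 113) + 44))**2 = (75 + (-28 + 44))**2 = (75 + 16)**2 = 91**2 = 8281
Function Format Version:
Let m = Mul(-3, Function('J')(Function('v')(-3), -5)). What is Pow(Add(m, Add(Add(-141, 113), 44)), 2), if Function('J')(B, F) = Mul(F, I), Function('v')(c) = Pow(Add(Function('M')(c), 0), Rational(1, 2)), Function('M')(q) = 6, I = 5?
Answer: 8281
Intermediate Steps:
Function('v')(c) = Pow(6, Rational(1, 2)) (Function('v')(c) = Pow(Add(6, 0), Rational(1, 2)) = Pow(6, Rational(1, 2)))
Function('J')(B, F) = Mul(5, F) (Function('J')(B, F) = Mul(F, 5) = Mul(5, F))
m = 75 (m = Mul(-3, Mul(5, -5)) = Mul(-3, -25) = 75)
Pow(Add(m, Add(Add(-141, 113), 44)), 2) = Pow(Add(75, Add(Add(-141, 113), 44)), 2) = Pow(Add(75, Add(-28, 44)), 2) = Pow(Add(75, 16), 2) = Pow(91, 2) = 8281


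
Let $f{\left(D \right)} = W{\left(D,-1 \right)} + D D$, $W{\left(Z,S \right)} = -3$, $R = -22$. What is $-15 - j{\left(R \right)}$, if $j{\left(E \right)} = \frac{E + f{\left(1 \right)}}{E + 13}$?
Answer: $- \frac{53}{3} \approx -17.667$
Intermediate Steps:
$f{\left(D \right)} = -3 + D^{2}$ ($f{\left(D \right)} = -3 + D D = -3 + D^{2}$)
$j{\left(E \right)} = \frac{-2 + E}{13 + E}$ ($j{\left(E \right)} = \frac{E - \left(3 - 1^{2}\right)}{E + 13} = \frac{E + \left(-3 + 1\right)}{13 + E} = \frac{E - 2}{13 + E} = \frac{-2 + E}{13 + E}$)
$-15 - j{\left(R \right)} = -15 - \frac{-2 - 22}{13 - 22} = -15 - \frac{1}{-9} \left(-24\right) = -15 - \left(- \frac{1}{9}\right) \left(-24\right) = -15 - \frac{8}{3} = - \frac{53}{3}$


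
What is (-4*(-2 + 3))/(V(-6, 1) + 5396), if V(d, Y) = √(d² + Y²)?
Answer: -21584/29116779 + 4*√37/29116779 ≈ -0.00074046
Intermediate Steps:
V(d, Y) = √(Y² + d²)
(-4*(-2 + 3))/(V(-6, 1) + 5396) = (-4*(-2 + 3))/(√(1² + (-6)²) + 5396) = (-4*1)/(√(1 + 36) + 5396) = -4/(√37 + 5396) = -4/(5396 + √37)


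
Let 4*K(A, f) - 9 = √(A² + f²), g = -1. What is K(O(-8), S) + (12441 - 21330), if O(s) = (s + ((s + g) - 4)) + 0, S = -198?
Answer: -35547/4 + 3*√4405/4 ≈ -8837.0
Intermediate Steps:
O(s) = -5 + 2*s (O(s) = (s + ((s - 1) - 4)) + 0 = (s + ((-1 + s) - 4)) + 0 = (s + (-5 + s)) + 0 = (-5 + 2*s) + 0 = -5 + 2*s)
K(A, f) = 9/4 + √(A² + f²)/4
K(O(-8), S) + (12441 - 21330) = (9/4 + √((-5 + 2*(-8))² + (-198)²)/4) + (12441 - 21330) = (9/4 + √((-5 - 16)² + 39204)/4) - 8889 = (9/4 + √((-21)² + 39204)/4) - 8889 = (9/4 + √(441 + 39204)/4) - 8889 = (9/4 + √39645/4) - 8889 = (9/4 + (3*√4405)/4) - 8889 = (9/4 + 3*√4405/4) - 8889 = -35547/4 + 3*√4405/4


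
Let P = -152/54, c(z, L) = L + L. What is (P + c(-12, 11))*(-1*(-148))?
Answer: 76664/27 ≈ 2839.4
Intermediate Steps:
c(z, L) = 2*L
P = -76/27 (P = -152*1/54 = -76/27 ≈ -2.8148)
(P + c(-12, 11))*(-1*(-148)) = (-76/27 + 2*11)*(-1*(-148)) = (-76/27 + 22)*148 = (518/27)*148 = 76664/27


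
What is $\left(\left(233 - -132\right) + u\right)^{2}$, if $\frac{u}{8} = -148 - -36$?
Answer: $281961$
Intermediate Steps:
$u = -896$ ($u = 8 \left(-148 - -36\right) = 8 \left(-148 + 36\right) = 8 \left(-112\right) = -896$)
$\left(\left(233 - -132\right) + u\right)^{2} = \left(\left(233 - -132\right) - 896\right)^{2} = \left(\left(233 + 132\right) - 896\right)^{2} = \left(365 - 896\right)^{2} = \left(-531\right)^{2} = 281961$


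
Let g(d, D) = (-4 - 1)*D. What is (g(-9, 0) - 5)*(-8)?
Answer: 40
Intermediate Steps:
g(d, D) = -5*D
(g(-9, 0) - 5)*(-8) = (-5*0 - 5)*(-8) = (0 - 5)*(-8) = -5*(-8) = 40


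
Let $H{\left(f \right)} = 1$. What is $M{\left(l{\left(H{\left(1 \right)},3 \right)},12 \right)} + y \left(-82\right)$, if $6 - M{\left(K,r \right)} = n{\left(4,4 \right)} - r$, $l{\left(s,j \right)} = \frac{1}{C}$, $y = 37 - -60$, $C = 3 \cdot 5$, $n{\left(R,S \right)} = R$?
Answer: $-7940$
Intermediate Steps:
$C = 15$
$y = 97$ ($y = 37 + 60 = 97$)
$l{\left(s,j \right)} = \frac{1}{15}$
$M{\left(K,r \right)} = 2 + r$ ($M{\left(K,r \right)} = 6 - \left(4 - r\right) = 6 + \left(-4 + r\right) = 2 + r$)
$M{\left(l{\left(H{\left(1 \right)},3 \right)},12 \right)} + y \left(-82\right) = \left(2 + 12\right) + 97 \left(-82\right) = 14 - 7954 = -7940$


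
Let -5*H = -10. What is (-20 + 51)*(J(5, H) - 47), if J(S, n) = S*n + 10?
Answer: -837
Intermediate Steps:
H = 2 (H = -⅕*(-10) = 2)
J(S, n) = 10 + S*n
(-20 + 51)*(J(5, H) - 47) = (-20 + 51)*((10 + 5*2) - 47) = 31*((10 + 10) - 47) = 31*(20 - 47) = 31*(-27) = -837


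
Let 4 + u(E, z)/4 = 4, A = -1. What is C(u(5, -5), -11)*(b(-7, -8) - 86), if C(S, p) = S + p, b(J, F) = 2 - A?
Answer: 913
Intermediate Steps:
u(E, z) = 0 (u(E, z) = -16 + 4*4 = -16 + 16 = 0)
b(J, F) = 3 (b(J, F) = 2 - 1*(-1) = 2 + 1 = 3)
C(u(5, -5), -11)*(b(-7, -8) - 86) = (0 - 11)*(3 - 86) = -11*(-83) = 913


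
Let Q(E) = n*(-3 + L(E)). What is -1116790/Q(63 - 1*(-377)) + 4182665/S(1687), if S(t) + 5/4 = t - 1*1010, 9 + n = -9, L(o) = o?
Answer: 22437009155/3543633 ≈ 6331.6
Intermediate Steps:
n = -18 (n = -9 - 9 = -18)
S(t) = -4045/4 + t (S(t) = -5/4 + (t - 1*1010) = -5/4 + (t - 1010) = -5/4 + (-1010 + t) = -4045/4 + t)
Q(E) = 54 - 18*E (Q(E) = -18*(-3 + E) = 54 - 18*E)
-1116790/Q(63 - 1*(-377)) + 4182665/S(1687) = -1116790/(54 - 18*(63 - 1*(-377))) + 4182665/(-4045/4 + 1687) = -1116790/(54 - 18*(63 + 377)) + 4182665/(2703/4) = -1116790/(54 - 18*440) + 4182665*(4/2703) = -1116790/(54 - 7920) + 16730660/2703 = -1116790/(-7866) + 16730660/2703 = -1116790*(-1/7866) + 16730660/2703 = 558395/3933 + 16730660/2703 = 22437009155/3543633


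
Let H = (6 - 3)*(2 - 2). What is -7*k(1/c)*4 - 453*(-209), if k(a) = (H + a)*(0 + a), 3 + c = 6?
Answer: 852065/9 ≈ 94674.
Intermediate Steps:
c = 3 (c = -3 + 6 = 3)
H = 0 (H = 3*0 = 0)
k(a) = a² (k(a) = (0 + a)*(0 + a) = a*a = a²)
-7*k(1/c)*4 - 453*(-209) = -7*(1/3)²*4 - 453*(-209) = -7*(⅓)²*4 + 94677 = -7*⅑*4 + 94677 = -7/9*4 + 94677 = -28/9 + 94677 = 852065/9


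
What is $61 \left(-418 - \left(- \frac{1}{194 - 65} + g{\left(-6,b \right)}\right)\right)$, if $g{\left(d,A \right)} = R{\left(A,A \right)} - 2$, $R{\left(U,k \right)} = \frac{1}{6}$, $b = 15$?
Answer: $- \frac{6549509}{258} \approx -25386.0$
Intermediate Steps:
$R{\left(U,k \right)} = \frac{1}{6}$
$g{\left(d,A \right)} = - \frac{11}{6}$ ($g{\left(d,A \right)} = \frac{1}{6} - 2 = - \frac{11}{6}$)
$61 \left(-418 - \left(- \frac{1}{194 - 65} + g{\left(-6,b \right)}\right)\right) = 61 \left(-418 + \left(\frac{1}{194 - 65} - - \frac{11}{6}\right)\right) = 61 \left(-418 + \left(\frac{1}{129} + \frac{11}{6}\right)\right) = 61 \left(-418 + \frac{475}{258}\right) = 61 \left(- \frac{107369}{258}\right) = - \frac{6549509}{258}$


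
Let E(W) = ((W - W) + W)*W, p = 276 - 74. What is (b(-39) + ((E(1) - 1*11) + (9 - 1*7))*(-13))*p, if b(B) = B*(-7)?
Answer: 76154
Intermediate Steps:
b(B) = -7*B
p = 202
E(W) = W² (E(W) = (0 + W)*W = W*W = W²)
(b(-39) + ((E(1) - 1*11) + (9 - 1*7))*(-13))*p = (-7*(-39) + ((1² - 1*11) + (9 - 1*7))*(-13))*202 = (273 + ((1 - 11) + (9 - 7))*(-13))*202 = (273 + (-10 + 2)*(-13))*202 = (273 - 8*(-13))*202 = (273 + 104)*202 = 377*202 = 76154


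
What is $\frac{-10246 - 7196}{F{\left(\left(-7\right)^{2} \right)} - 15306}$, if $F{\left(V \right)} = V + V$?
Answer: $\frac{8721}{7604} \approx 1.1469$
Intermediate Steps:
$F{\left(V \right)} = 2 V$
$\frac{-10246 - 7196}{F{\left(\left(-7\right)^{2} \right)} - 15306} = \frac{-10246 - 7196}{2 \left(-7\right)^{2} - 15306} = - \frac{17442}{2 \cdot 49 - 15306} = - \frac{17442}{98 - 15306} = - \frac{17442}{-15208} = \left(-17442\right) \left(- \frac{1}{15208}\right) = \frac{8721}{7604}$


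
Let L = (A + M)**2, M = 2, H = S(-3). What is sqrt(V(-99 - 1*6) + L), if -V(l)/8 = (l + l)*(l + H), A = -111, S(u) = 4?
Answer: I*sqrt(157799) ≈ 397.24*I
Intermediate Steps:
H = 4
L = 11881 (L = (-111 + 2)**2 = (-109)**2 = 11881)
V(l) = -16*l*(4 + l) (V(l) = -8*(l + l)*(l + 4) = -8*2*l*(4 + l) = -16*l*(4 + l))
sqrt(V(-99 - 1*6) + L) = sqrt(-16*(-99 - 1*6)*(4 + (-99 - 1*6)) + 11881) = sqrt(-16*(-99 - 6)*(4 + (-99 - 6)) + 11881) = sqrt(-16*(-105)*(4 - 105) + 11881) = sqrt(-16*(-105)*(-101) + 11881) = sqrt(-169680 + 11881) = sqrt(-157799) = I*sqrt(157799)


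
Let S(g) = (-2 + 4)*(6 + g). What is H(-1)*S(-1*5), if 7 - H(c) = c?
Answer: 16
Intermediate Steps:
H(c) = 7 - c
S(g) = 12 + 2*g (S(g) = 2*(6 + g) = 12 + 2*g)
H(-1)*S(-1*5) = (7 - 1*(-1))*(12 + 2*(-1*5)) = (7 + 1)*(12 + 2*(-5)) = 8*(12 - 10) = 8*2 = 16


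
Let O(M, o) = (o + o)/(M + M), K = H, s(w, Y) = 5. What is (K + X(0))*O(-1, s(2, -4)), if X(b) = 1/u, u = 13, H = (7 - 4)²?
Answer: -590/13 ≈ -45.385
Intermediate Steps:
H = 9 (H = 3² = 9)
K = 9
O(M, o) = o/M (O(M, o) = (2*o)/((2*M)) = (2*o)*(1/(2*M)) = o/M)
X(b) = 1/13
(K + X(0))*O(-1, s(2, -4)) = (9 + 1/13)*(5/(-1)) = 118*(5*(-1))/13 = (118/13)*(-5) = -590/13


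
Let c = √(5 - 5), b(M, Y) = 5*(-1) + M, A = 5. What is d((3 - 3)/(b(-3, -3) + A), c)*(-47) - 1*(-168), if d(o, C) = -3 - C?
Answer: 309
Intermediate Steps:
b(M, Y) = -5 + M
c = 0 (c = √0 = 0)
d((3 - 3)/(b(-3, -3) + A), c)*(-47) - 1*(-168) = (-3 - 1*0)*(-47) - 1*(-168) = (-3 + 0)*(-47) + 168 = -3*(-47) + 168 = 141 + 168 = 309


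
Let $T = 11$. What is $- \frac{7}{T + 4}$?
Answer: $- \frac{7}{15} \approx -0.46667$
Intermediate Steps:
$- \frac{7}{T + 4} = - \frac{7}{11 + 4} = - \frac{7}{15}$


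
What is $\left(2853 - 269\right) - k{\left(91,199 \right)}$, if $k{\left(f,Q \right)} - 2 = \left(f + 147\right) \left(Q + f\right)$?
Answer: $-66438$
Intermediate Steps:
$k{\left(f,Q \right)} = 2 + \left(147 + f\right) \left(Q + f\right)$ ($k{\left(f,Q \right)} = 2 + \left(f + 147\right) \left(Q + f\right) = 2 + \left(147 + f\right) \left(Q + f\right)$)
$\left(2853 - 269\right) - k{\left(91,199 \right)} = \left(2853 - 269\right) - \left(2 + 91^{2} + 147 \cdot 199 + 147 \cdot 91 + 199 \cdot 91\right) = 2584 - \left(2 + 8281 + 29253 + 13377 + 18109\right) = 2584 - 69022 = -66438$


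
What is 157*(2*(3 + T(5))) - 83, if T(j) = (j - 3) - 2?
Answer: 859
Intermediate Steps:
T(j) = -5 + j (T(j) = (-3 + j) - 2 = -5 + j)
157*(2*(3 + T(5))) - 83 = 157*(2*(3 + (-5 + 5))) - 83 = 157*(2*(3 + 0)) - 83 = 157*(2*3) - 83 = 157*6 - 83 = 942 - 83 = 859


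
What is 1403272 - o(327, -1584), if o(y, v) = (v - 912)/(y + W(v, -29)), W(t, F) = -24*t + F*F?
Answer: 3436613284/2449 ≈ 1.4033e+6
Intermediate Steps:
W(t, F) = F**2 - 24*t (W(t, F) = -24*t + F**2 = F**2 - 24*t)
o(y, v) = (-912 + v)/(841 + y - 24*v) (o(y, v) = (v - 912)/(y + ((-29)**2 - 24*v)) = (-912 + v)/(y + (841 - 24*v)) = (-912 + v)/(841 + y - 24*v))
1403272 - o(327, -1584) = 1403272 - (-912 - 1584)/(841 + 327 - 24*(-1584)) = 1403272 - (-2496)/(841 + 327 + 38016) = 1403272 - (-2496)/39184 = 1403272 - 1*(-156/2449) = 1403272 + 156/2449 = 3436613284/2449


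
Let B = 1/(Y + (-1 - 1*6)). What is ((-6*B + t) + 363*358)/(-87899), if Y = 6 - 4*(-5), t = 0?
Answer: -2469120/1670081 ≈ -1.4784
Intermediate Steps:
Y = 26 (Y = 6 + 20 = 26)
B = 1/19 (B = 1/(26 + (-1 - 1*6)) = 1/(26 + (-1 - 6)) = 1/(26 - 7) = 1/19 ≈ 0.052632)
((-6*B + t) + 363*358)/(-87899) = ((-6*1/19 + 0) + 363*358)/(-87899) = ((-6/19 + 0) + 129954)*(-1/87899) = (-6/19 + 129954)*(-1/87899) = (2469120/19)*(-1/87899) = -2469120/1670081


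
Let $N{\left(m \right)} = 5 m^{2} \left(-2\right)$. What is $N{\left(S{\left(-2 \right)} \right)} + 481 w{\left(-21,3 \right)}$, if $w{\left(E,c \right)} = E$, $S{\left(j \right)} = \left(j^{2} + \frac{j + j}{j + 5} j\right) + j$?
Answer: $- \frac{92869}{9} \approx -10319.0$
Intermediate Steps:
$S{\left(j \right)} = j + j^{2} + \frac{2 j^{2}}{5 + j}$ ($S{\left(j \right)} = \left(j^{2} + \frac{2 j}{5 + j} j\right) + j = \left(j^{2} + \frac{2 j^{2}}{5 + j}\right) + j = j + j^{2} + \frac{2 j^{2}}{5 + j}$)
$N{\left(m \right)} = - 10 m^{2}$
$N{\left(S{\left(-2 \right)} \right)} + 481 w{\left(-21,3 \right)} = - 10 \left(- \frac{2 \left(5 + \left(-2\right)^{2} + 8 \left(-2\right)\right)}{5 - 2}\right)^{2} + 481 \left(-21\right) = - 10 \left(- \frac{2 \left(5 + 4 - 16\right)}{3}\right)^{2} - 10101 = - 10 \left(\left(-2\right) \frac{1}{3} \left(-7\right)\right)^{2} - 10101 = - 10 \left(\frac{14}{3}\right)^{2} - 10101 = \left(-10\right) \frac{196}{9} - 10101 = - \frac{1960}{9} - 10101 = - \frac{92869}{9}$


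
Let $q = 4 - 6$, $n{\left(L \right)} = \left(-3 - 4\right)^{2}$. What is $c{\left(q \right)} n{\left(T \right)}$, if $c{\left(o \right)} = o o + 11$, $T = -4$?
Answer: $735$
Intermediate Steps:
$n{\left(L \right)} = 49$ ($n{\left(L \right)} = \left(-7\right)^{2} = 49$)
$q = -2$ ($q = 4 - 6 = -2$)
$c{\left(o \right)} = 11 + o^{2}$ ($c{\left(o \right)} = o^{2} + 11 = 11 + o^{2}$)
$c{\left(q \right)} n{\left(T \right)} = \left(11 + \left(-2\right)^{2}\right) 49 = \left(11 + 4\right) 49 = 15 \cdot 49 = 735$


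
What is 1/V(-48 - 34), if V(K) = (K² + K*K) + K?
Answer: 1/13366 ≈ 7.4817e-5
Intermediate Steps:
V(K) = K + 2*K² (V(K) = (K² + K²) + K = 2*K² + K = K + 2*K²)
1/V(-48 - 34) = 1/((-48 - 34)*(1 + 2*(-48 - 34))) = 1/(-82*(1 + 2*(-82))) = 1/(-82*(1 - 164)) = 1/(-82*(-163)) = 1/13366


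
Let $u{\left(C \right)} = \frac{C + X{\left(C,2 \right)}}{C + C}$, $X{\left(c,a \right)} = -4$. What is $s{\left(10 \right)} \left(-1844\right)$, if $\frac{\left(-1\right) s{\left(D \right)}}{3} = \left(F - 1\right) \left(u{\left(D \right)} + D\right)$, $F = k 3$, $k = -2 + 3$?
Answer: $\frac{569796}{5} \approx 1.1396 \cdot 10^{5}$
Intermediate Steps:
$k = 1$
$u{\left(C \right)} = \frac{-4 + C}{2 C}$ ($u{\left(C \right)} = \frac{C - 4}{C + C} = \frac{-4 + C}{2 C}$)
$F = 3$ ($F = 1 \cdot 3 = 3$)
$s{\left(D \right)} = - 6 D - \frac{3 \left(-4 + D\right)}{D}$ ($s{\left(D \right)} = - 3 \left(3 - 1\right) \left(\frac{-4 + D}{2 D} + D\right) = - 3 \cdot 2 \left(D + \frac{-4 + D}{2 D}\right) = - 3 \left(2 D + \frac{-4 + D}{D}\right) = - 6 D - \frac{3 \left(-4 + D\right)}{D}$)
$s{\left(10 \right)} \left(-1844\right) = \left(-3 - 60 + \frac{12}{10}\right) \left(-1844\right) = \left(-3 - 60 + 12 \cdot \frac{1}{10}\right) \left(-1844\right) = \left(-3 - 60 + \frac{6}{5}\right) \left(-1844\right) = \left(- \frac{309}{5}\right) \left(-1844\right) = \frac{569796}{5}$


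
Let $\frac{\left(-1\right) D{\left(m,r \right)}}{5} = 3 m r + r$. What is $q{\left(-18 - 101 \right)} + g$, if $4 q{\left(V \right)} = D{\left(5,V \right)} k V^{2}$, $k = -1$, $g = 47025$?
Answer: $-33656155$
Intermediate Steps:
$D{\left(m,r \right)} = - 5 r - 15 m r$ ($D{\left(m,r \right)} = - 5 \left(3 m r + r\right) = - 5 \left(r + 3 m r\right) = - 5 r - 15 m r$)
$q{\left(V \right)} = 20 V^{3}$ ($q{\left(V \right)} = \frac{- 5 V \left(1 + 3 \cdot 5\right) \left(-1\right) V^{2}}{4} = \frac{- 5 V \left(1 + 15\right) \left(-1\right) V^{2}}{4} = \frac{\left(-5\right) V 16 \left(-1\right) V^{2}}{4} = \frac{- 80 V \left(-1\right) V^{2}}{4} = \frac{80 V V^{2}}{4} = \frac{80 V^{3}}{4} = 20 V^{3}$)
$q{\left(-18 - 101 \right)} + g = 20 \left(-18 - 101\right)^{3} + 47025 = 20 \left(-119\right)^{3} + 47025 = 20 \left(-1685159\right) + 47025 = -33703180 + 47025 = -33656155$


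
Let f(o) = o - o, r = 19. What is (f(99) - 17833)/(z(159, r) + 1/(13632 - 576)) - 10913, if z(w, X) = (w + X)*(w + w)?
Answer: -8065178003873/739021825 ≈ -10913.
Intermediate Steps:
z(w, X) = 2*w*(X + w) (z(w, X) = (X + w)*(2*w) = 2*w*(X + w))
f(o) = 0
(f(99) - 17833)/(z(159, r) + 1/(13632 - 576)) - 10913 = (0 - 17833)/(2*159*(19 + 159) + 1/(13632 - 576)) - 10913 = -17833/(2*159*178 + 1/13056) - 10913 = -17833/(56604 + 1/13056) - 10913 = -17833/739021825/13056 - 10913 = -17833*13056/739021825 - 10913 = -232827648/739021825 - 10913 = -8065178003873/739021825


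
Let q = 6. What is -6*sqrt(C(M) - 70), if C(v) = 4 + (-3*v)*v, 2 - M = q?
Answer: -6*I*sqrt(114) ≈ -64.063*I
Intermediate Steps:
M = -4 (M = 2 - 1*6 = 2 - 6 = -4)
C(v) = 4 - 3*v**2
-6*sqrt(C(M) - 70) = -6*sqrt((4 - 3*(-4)**2) - 70) = -6*sqrt((4 - 3*16) - 70) = -6*sqrt((4 - 48) - 70) = -6*sqrt(-44 - 70) = -6*I*sqrt(114)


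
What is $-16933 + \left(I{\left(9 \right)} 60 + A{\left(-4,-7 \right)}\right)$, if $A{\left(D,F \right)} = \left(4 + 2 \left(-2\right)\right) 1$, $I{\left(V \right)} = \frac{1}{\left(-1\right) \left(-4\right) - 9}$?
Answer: $-16945$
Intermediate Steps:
$I{\left(V \right)} = - \frac{1}{5}$ ($I{\left(V \right)} = \frac{1}{4 - 9} = \frac{1}{-5} = - \frac{1}{5}$)
$A{\left(D,F \right)} = 0$ ($A{\left(D,F \right)} = \left(4 - 4\right) 1 = 0 \cdot 1 = 0$)
$-16933 + \left(I{\left(9 \right)} 60 + A{\left(-4,-7 \right)}\right) = -16933 + \left(\left(- \frac{1}{5}\right) 60 + 0\right) = -16933 + \left(-12 + 0\right) = -16933 - 12 = -16945$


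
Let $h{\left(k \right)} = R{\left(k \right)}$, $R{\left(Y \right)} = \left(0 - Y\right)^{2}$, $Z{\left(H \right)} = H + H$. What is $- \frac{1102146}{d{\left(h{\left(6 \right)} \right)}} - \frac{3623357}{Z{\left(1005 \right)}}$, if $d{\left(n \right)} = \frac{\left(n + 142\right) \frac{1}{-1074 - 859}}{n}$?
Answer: $\frac{77079294048467}{178890} \approx 4.3088 \cdot 10^{8}$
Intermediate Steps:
$Z{\left(H \right)} = 2 H$
$R{\left(Y \right)} = Y^{2}$ ($R{\left(Y \right)} = \left(- Y\right)^{2} = Y^{2}$)
$h{\left(k \right)} = k^{2}$
$d{\left(n \right)} = \frac{- \frac{142}{1933} - \frac{n}{1933}}{n}$ ($d{\left(n \right)} = \frac{\left(142 + n\right) \frac{1}{-1933}}{n} = \frac{\left(142 + n\right) \left(- \frac{1}{1933}\right)}{n} = \frac{- \frac{142}{1933} - \frac{n}{1933}}{n}$)
$- \frac{1102146}{d{\left(h{\left(6 \right)} \right)}} - \frac{3623357}{Z{\left(1005 \right)}} = - \frac{1102146}{\frac{1}{1933} \frac{1}{6^{2}} \left(-142 - 6^{2}\right)} - \frac{3623357}{2 \cdot 1005} = - \frac{1102146}{\frac{1}{1933} \cdot \frac{1}{36} \left(-142 - 36\right)} - \frac{3623357}{2010} = - \frac{1102146}{\frac{1}{1933} \cdot \frac{1}{36} \left(-178\right)} - \frac{3623357}{2010} = - \frac{1102146}{- \frac{89}{34794}} - \frac{3623357}{2010} = \left(-1102146\right) \left(- \frac{34794}{89}\right) - \frac{3623357}{2010} = \frac{38348067924}{89} - \frac{3623357}{2010} = \frac{77079294048467}{178890}$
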